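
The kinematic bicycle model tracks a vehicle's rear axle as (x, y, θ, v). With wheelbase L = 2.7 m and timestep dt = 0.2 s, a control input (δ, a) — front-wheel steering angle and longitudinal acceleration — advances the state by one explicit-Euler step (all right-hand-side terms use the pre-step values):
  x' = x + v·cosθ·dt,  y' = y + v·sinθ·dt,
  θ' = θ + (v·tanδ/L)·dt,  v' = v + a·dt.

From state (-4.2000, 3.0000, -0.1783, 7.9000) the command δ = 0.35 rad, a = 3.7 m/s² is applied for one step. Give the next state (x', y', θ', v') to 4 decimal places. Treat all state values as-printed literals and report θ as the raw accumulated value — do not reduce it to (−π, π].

x' = -4.2000 + 7.9000·cos(-0.1783)·0.2 = -2.6450
y' = 3.0000 + 7.9000·sin(-0.1783)·0.2 = 2.7198
θ' = -0.1783 + (7.9000/2.7)·tan(0.35)·0.2 = 0.0353
v' = 7.9000 + 3.7000·0.2 = 8.6400

(-2.6450, 2.7198, 0.0353, 8.6400)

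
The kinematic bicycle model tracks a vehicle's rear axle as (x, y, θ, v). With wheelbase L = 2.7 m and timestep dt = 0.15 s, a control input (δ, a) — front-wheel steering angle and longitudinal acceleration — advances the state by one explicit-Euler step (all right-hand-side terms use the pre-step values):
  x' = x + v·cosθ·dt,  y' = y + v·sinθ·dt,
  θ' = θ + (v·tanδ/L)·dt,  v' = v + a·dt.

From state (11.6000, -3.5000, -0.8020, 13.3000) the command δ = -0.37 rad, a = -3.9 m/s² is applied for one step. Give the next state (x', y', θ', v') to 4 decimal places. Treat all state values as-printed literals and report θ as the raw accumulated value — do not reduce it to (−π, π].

(12.9871, -4.9339, -1.0886, 12.7150)

x' = 11.6000 + 13.3000·cos(-0.8020)·0.15 = 12.9871
y' = -3.5000 + 13.3000·sin(-0.8020)·0.15 = -4.9339
θ' = -0.8020 + (13.3000/2.7)·tan(-0.37)·0.15 = -1.0886
v' = 13.3000 − 3.9000·0.15 = 12.7150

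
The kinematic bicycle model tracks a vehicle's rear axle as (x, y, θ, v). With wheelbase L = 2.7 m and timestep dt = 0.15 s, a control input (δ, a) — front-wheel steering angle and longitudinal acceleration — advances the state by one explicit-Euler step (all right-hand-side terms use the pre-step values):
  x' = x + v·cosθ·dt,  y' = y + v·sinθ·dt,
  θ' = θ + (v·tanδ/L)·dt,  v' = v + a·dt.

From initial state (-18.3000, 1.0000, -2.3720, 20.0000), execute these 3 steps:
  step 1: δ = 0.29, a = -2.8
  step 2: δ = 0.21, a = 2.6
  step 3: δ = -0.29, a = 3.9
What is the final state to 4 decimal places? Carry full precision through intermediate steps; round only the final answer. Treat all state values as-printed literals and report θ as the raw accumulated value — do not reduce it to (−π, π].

(-22.4893, -6.6178, -2.1397, 20.5550)

after step 1 (δ=0.29, a=-2.8): (-20.454583, -1.087528, -2.040430, 19.580000)
after step 2 (δ=0.21, a=2.6): (-21.783751, -3.706551, -1.808579, 19.970000)
after step 3 (δ=-0.29, a=3.9): (-22.489335, -6.617766, -2.139651, 20.555000)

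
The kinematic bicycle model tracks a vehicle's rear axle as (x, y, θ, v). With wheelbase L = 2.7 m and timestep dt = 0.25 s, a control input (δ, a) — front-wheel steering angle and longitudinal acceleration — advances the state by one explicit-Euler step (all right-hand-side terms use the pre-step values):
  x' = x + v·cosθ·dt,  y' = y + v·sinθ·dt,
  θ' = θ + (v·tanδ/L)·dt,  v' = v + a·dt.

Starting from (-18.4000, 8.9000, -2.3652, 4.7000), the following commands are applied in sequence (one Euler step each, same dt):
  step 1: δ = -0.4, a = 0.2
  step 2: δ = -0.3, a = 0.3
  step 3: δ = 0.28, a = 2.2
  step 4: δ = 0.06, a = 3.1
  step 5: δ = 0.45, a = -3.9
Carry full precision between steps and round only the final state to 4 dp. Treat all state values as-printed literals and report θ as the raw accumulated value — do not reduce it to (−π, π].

(-23.6827, 5.2535, -2.2518, 5.1750)

after step 1 (δ=-0.4, a=0.2): (-19.238299, 8.076665, -2.549193, 4.750000)
after step 2 (δ=-0.3, a=0.3): (-20.223453, 7.413621, -2.685244, 4.825000)
after step 3 (δ=0.28, a=2.2): (-21.306264, 6.882059, -2.556776, 5.375000)
after step 4 (δ=0.06, a=3.1): (-22.426701, 6.140247, -2.526879, 6.150000)
after step 5 (δ=0.45, a=-3.9): (-23.682745, 5.253533, -2.251806, 5.175000)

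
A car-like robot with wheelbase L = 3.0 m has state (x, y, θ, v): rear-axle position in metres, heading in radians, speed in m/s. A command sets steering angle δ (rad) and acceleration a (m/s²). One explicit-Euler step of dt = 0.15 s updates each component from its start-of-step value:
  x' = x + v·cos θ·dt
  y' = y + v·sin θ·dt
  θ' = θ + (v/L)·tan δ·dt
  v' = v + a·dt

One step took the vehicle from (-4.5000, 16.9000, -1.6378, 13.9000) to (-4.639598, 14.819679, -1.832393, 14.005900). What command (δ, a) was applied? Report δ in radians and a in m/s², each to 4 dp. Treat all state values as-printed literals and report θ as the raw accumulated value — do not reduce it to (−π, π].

δ = -0.2730, a = 0.7060

a = (v'−v)/dt = (0.105900)/0.15 = 0.7060
Δθ = θ'−θ = -0.194593;  (v·dt/L) = 13.9000·0.15/3.0 = 0.695000
tan δ = Δθ·L/(v·dt) = -0.279990  →  δ = -0.2730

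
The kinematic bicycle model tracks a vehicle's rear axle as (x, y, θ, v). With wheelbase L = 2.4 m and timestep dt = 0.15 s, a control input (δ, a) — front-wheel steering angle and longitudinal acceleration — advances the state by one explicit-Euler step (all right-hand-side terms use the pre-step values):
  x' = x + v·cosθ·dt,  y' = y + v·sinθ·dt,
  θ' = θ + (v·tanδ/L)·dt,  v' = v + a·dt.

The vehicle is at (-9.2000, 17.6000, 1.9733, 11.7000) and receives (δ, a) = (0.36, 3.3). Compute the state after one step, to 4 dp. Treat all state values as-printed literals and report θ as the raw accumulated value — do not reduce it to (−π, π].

x' = -9.2000 + 11.7000·cos(1.9733)·0.15 = -9.8875
y' = 17.6000 + 11.7000·sin(1.9733)·0.15 = 19.2147
θ' = 1.9733 + (11.7000/2.4)·tan(0.36)·0.15 = 2.2485
v' = 11.7000 + 3.3000·0.15 = 12.1950

(-9.8875, 19.2147, 2.2485, 12.1950)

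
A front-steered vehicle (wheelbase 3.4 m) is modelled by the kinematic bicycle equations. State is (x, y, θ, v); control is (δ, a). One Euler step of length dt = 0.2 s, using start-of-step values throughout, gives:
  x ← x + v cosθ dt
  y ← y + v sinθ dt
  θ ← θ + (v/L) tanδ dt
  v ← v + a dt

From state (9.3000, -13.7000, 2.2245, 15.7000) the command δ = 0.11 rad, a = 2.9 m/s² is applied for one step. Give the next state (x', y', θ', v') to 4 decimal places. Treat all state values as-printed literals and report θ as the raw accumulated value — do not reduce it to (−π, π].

(7.3905, -11.2074, 2.3265, 16.2800)

x' = 9.3000 + 15.7000·cos(2.2245)·0.2 = 7.3905
y' = -13.7000 + 15.7000·sin(2.2245)·0.2 = -11.2074
θ' = 2.2245 + (15.7000/3.4)·tan(0.11)·0.2 = 2.3265
v' = 15.7000 + 2.9000·0.2 = 16.2800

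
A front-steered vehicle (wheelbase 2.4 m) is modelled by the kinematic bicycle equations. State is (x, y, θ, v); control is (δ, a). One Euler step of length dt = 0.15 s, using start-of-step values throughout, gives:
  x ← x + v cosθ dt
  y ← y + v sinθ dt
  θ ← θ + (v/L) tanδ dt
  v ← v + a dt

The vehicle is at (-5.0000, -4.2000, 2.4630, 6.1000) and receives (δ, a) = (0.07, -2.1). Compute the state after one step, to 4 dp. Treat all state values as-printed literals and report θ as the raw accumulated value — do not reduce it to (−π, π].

(-5.7123, -3.6257, 2.4897, 5.7850)

x' = -5.0000 + 6.1000·cos(2.4630)·0.15 = -5.7123
y' = -4.2000 + 6.1000·sin(2.4630)·0.15 = -3.6257
θ' = 2.4630 + (6.1000/2.4)·tan(0.07)·0.15 = 2.4897
v' = 6.1000 − 2.1000·0.15 = 5.7850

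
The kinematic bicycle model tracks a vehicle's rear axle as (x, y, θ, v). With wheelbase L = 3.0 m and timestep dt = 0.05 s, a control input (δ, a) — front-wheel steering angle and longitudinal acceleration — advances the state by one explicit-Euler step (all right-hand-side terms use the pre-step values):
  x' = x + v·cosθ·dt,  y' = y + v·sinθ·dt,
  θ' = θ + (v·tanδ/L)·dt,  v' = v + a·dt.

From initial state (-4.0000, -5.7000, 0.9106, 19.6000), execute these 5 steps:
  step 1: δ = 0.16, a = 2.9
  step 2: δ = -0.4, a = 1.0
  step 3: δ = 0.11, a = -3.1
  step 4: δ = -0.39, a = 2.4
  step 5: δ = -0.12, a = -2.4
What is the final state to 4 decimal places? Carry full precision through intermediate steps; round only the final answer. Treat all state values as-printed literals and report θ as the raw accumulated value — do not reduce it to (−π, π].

(-0.7842, -1.9883, 0.6864, 19.6400)

after step 1 (δ=0.16, a=2.9): (-3.398994, -4.925926, 0.963317, 19.745000)
after step 2 (δ=-0.4, a=1.0): (-2.835472, -4.115305, 0.824183, 19.795000)
after step 3 (δ=0.11, a=-3.1): (-2.163276, -3.388835, 0.860621, 19.640000)
after step 4 (δ=-0.39, a=2.4): (-1.523045, -2.644236, 0.726069, 19.760000)
after step 5 (δ=-0.12, a=-2.4): (-0.784228, -1.988268, 0.686358, 19.640000)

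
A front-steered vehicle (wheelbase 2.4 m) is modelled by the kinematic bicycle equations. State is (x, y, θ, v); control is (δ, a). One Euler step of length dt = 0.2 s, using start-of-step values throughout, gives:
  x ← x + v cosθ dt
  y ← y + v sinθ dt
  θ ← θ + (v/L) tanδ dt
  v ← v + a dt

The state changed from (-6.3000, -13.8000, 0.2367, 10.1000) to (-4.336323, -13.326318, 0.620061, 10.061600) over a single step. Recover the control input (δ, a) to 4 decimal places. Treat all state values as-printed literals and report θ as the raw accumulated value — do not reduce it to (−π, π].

δ = 0.4274, a = -0.1920

a = (v'−v)/dt = (-0.038400)/0.2 = -0.1920
Δθ = θ'−θ = 0.383361;  (v·dt/L) = 10.1000·0.2/2.4 = 0.841667
tan δ = Δθ·L/(v·dt) = 0.455478  →  δ = 0.4274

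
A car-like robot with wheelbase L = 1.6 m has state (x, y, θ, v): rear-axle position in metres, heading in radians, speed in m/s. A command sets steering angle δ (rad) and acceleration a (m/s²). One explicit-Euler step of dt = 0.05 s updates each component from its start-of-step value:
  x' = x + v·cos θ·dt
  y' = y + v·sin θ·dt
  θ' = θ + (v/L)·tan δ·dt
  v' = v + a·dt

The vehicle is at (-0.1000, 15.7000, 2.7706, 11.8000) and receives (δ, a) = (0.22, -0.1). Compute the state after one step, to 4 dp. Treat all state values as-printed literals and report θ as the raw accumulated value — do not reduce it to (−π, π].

x' = -0.1000 + 11.8000·cos(2.7706)·0.05 = -0.6499
y' = 15.7000 + 11.8000·sin(2.7706)·0.05 = 15.9139
θ' = 2.7706 + (11.8000/1.6)·tan(0.22)·0.05 = 2.8531
v' = 11.8000 − 0.1000·0.05 = 11.7950

(-0.6499, 15.9139, 2.8531, 11.7950)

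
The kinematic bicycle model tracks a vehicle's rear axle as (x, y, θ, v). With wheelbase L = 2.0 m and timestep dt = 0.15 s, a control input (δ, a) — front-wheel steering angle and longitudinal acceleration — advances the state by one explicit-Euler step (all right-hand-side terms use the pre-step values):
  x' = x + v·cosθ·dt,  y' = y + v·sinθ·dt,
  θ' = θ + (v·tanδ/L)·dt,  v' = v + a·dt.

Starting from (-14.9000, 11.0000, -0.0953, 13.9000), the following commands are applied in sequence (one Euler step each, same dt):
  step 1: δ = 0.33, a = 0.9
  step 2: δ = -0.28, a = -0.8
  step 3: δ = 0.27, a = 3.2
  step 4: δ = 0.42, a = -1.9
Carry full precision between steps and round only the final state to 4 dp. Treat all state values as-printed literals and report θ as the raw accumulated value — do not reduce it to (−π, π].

after step 1 (δ=0.33, a=0.9): (-12.824461, 10.801600, 0.261782, 14.035000)
after step 2 (δ=-0.28, a=-0.8): (-10.790936, 11.346444, -0.040905, 13.915000)
after step 3 (δ=0.27, a=3.2): (-8.705432, 11.261089, 0.247927, 14.395000)
after step 4 (δ=0.42, a=-1.9): (-6.612205, 11.790958, 0.730058, 14.110000)

(-6.6122, 11.7910, 0.7301, 14.1100)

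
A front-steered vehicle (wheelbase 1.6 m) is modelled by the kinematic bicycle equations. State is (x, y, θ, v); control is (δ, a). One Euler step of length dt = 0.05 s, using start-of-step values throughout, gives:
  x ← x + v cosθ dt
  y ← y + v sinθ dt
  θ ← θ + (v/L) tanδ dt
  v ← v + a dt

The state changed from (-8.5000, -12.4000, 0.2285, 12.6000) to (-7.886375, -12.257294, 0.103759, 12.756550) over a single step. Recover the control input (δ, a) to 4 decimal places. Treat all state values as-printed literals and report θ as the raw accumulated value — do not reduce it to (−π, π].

a = (v'−v)/dt = (0.156550)/0.05 = 3.1310
Δθ = θ'−θ = -0.124741;  (v·dt/L) = 12.6000·0.05/1.6 = 0.393750
tan δ = Δθ·L/(v·dt) = -0.316803  →  δ = -0.3068

δ = -0.3068, a = 3.1310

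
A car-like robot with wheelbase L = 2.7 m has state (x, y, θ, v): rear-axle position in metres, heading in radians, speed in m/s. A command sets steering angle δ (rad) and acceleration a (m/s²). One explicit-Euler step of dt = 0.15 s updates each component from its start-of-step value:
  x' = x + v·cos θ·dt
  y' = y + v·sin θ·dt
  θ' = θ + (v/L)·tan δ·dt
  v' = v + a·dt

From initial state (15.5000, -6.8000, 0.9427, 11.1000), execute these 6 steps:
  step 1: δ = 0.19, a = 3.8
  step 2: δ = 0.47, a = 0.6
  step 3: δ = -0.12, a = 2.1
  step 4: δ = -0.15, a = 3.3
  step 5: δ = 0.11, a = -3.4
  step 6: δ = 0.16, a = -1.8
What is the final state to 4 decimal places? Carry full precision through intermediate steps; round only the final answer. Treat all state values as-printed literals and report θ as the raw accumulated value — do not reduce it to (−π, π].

after step 1 (δ=0.19, a=3.8): (16.478363, -5.452769, 1.061297, 11.670000)
after step 2 (δ=0.47, a=0.6): (17.332152, -3.924602, 1.390628, 11.760000)
after step 3 (δ=-0.12, a=2.1): (17.648252, -2.189155, 1.311850, 12.075000)
after step 4 (δ=-0.15, a=3.3): (18.112044, -0.438291, 1.210463, 12.570000)
after step 5 (δ=0.11, a=-3.4): (18.776845, 1.326121, 1.287591, 12.060000)
after step 6 (δ=0.16, a=-1.8): (19.282341, 3.063059, 1.395716, 11.790000)

(19.2823, 3.0631, 1.3957, 11.7900)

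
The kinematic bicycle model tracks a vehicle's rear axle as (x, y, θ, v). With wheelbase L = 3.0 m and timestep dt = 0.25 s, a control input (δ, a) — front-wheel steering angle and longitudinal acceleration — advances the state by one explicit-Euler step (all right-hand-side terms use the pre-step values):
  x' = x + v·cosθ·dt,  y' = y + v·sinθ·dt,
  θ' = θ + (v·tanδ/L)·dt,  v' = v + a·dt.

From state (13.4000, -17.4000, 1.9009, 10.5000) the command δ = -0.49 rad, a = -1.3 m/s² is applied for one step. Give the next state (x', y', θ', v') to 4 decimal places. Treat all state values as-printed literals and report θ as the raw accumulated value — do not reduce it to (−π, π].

x' = 13.4000 + 10.5000·cos(1.9009)·0.25 = 12.5491
y' = -17.4000 + 10.5000·sin(1.9009)·0.25 = -14.9167
θ' = 1.9009 + (10.5000/3.0)·tan(-0.49)·0.25 = 1.4342
v' = 10.5000 − 1.3000·0.25 = 10.1750

(12.5491, -14.9167, 1.4342, 10.1750)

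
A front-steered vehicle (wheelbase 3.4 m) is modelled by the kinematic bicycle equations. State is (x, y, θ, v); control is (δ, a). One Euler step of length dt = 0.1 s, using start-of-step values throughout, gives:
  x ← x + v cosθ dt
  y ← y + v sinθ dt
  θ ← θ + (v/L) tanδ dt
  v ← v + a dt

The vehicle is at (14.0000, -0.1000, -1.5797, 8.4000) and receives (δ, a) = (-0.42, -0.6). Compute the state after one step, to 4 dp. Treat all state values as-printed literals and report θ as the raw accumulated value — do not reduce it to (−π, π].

(13.9925, -0.9400, -1.6900, 8.3400)

x' = 14.0000 + 8.4000·cos(-1.5797)·0.1 = 13.9925
y' = -0.1000 + 8.4000·sin(-1.5797)·0.1 = -0.9400
θ' = -1.5797 + (8.4000/3.4)·tan(-0.42)·0.1 = -1.6900
v' = 8.4000 − 0.6000·0.1 = 8.3400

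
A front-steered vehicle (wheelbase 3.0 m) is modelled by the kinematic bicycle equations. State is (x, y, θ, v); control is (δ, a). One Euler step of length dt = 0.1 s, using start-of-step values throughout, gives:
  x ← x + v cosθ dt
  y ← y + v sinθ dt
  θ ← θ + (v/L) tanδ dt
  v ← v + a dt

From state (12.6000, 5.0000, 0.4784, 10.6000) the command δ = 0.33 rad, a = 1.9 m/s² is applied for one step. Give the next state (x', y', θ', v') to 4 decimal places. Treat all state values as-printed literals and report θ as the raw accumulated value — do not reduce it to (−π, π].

x' = 12.6000 + 10.6000·cos(0.4784)·0.1 = 13.5410
y' = 5.0000 + 10.6000·sin(0.4784)·0.1 = 5.4880
θ' = 0.4784 + (10.6000/3.0)·tan(0.33)·0.1 = 0.5994
v' = 10.6000 + 1.9000·0.1 = 10.7900

(13.5410, 5.4880, 0.5994, 10.7900)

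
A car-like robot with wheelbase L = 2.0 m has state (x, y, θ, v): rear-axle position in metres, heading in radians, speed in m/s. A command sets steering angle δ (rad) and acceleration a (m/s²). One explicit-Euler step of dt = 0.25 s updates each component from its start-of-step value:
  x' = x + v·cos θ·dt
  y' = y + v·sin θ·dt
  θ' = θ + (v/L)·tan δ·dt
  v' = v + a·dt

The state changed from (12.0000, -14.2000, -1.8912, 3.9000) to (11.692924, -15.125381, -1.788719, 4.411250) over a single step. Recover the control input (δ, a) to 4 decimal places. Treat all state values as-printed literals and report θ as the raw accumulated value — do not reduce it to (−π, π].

δ = 0.2072, a = 2.0450

a = (v'−v)/dt = (0.511250)/0.25 = 2.0450
Δθ = θ'−θ = 0.102481;  (v·dt/L) = 3.9000·0.25/2.0 = 0.487500
tan δ = Δθ·L/(v·dt) = 0.210217  →  δ = 0.2072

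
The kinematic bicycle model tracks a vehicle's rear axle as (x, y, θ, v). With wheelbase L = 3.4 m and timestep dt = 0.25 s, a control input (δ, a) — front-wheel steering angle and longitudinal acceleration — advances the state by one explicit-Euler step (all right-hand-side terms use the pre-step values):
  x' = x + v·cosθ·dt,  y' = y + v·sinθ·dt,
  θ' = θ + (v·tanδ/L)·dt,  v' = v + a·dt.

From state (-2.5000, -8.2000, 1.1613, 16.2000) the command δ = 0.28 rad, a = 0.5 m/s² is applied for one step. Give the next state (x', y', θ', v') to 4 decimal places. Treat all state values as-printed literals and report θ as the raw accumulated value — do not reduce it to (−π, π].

(-0.8875, -4.4848, 1.5038, 16.3250)

x' = -2.5000 + 16.2000·cos(1.1613)·0.25 = -0.8875
y' = -8.2000 + 16.2000·sin(1.1613)·0.25 = -4.4848
θ' = 1.1613 + (16.2000/3.4)·tan(0.28)·0.25 = 1.5038
v' = 16.2000 + 0.5000·0.25 = 16.3250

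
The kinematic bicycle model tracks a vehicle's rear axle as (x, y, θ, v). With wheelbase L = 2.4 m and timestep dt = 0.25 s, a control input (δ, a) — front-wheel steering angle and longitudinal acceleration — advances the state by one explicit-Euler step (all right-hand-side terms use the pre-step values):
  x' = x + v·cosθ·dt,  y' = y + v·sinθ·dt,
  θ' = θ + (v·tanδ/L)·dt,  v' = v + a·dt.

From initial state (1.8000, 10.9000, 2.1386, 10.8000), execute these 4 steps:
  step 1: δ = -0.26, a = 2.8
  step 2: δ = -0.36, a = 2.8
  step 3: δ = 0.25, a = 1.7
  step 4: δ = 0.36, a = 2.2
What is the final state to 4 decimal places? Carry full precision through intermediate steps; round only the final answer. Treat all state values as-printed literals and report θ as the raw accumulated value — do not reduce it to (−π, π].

(-0.3087, 22.0721, 2.2079, 13.1750)

after step 1 (δ=-0.26, a=2.8): (0.347990, 13.176327, 1.839326, 11.500000)
after step 2 (δ=-0.36, a=2.8): (-0.414788, 15.948293, 1.388427, 12.200000)
after step 3 (δ=0.25, a=1.7): (0.138362, 18.947714, 1.712924, 12.625000)
after step 4 (δ=0.36, a=2.2): (-0.308718, 22.072139, 2.207932, 13.175000)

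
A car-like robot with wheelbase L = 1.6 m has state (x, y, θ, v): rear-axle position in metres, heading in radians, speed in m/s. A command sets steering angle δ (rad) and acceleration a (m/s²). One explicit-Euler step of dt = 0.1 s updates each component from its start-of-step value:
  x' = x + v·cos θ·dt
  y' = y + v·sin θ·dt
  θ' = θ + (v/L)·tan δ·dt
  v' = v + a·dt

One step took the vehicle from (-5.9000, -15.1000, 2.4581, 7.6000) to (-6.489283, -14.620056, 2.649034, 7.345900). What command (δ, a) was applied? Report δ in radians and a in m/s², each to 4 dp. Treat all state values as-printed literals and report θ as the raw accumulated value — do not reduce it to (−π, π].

a = (v'−v)/dt = (-0.254100)/0.1 = -2.5410
Δθ = θ'−θ = 0.190934;  (v·dt/L) = 7.6000·0.1/1.6 = 0.475000
tan δ = Δθ·L/(v·dt) = 0.401966  →  δ = 0.3822

δ = 0.3822, a = -2.5410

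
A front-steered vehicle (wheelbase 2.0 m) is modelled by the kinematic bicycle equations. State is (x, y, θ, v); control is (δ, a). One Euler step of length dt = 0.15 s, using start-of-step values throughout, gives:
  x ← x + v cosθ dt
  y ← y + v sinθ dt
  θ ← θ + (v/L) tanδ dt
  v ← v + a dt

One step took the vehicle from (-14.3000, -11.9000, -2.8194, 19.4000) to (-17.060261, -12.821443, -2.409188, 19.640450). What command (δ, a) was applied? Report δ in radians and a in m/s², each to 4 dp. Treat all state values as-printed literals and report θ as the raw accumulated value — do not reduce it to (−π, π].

a = (v'−v)/dt = (0.240450)/0.15 = 1.6030
Δθ = θ'−θ = 0.410212;  (v·dt/L) = 19.4000·0.15/2.0 = 1.455000
tan δ = Δθ·L/(v·dt) = 0.281933  →  δ = 0.2748

δ = 0.2748, a = 1.6030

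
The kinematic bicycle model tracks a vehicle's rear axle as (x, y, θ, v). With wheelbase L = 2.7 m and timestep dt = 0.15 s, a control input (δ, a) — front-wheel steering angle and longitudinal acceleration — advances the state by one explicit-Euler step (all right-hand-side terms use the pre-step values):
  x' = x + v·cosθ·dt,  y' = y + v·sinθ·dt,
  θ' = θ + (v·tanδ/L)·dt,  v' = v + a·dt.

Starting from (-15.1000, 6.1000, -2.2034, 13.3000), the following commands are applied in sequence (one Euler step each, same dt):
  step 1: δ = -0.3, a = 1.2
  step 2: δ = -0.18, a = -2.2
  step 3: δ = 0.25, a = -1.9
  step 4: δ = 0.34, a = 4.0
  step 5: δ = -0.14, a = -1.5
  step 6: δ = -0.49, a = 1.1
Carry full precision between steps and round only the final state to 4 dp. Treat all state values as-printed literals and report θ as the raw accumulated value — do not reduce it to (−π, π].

(-23.1621, -2.5036, -2.6266, 13.4050)

after step 1 (δ=-0.3, a=1.2): (-16.279537, 4.491051, -2.431965, 13.480000)
after step 2 (δ=-0.18, a=-2.2): (-17.813435, 3.173614, -2.568240, 13.150000)
after step 3 (δ=0.25, a=-1.9): (-19.470507, 2.103628, -2.381699, 12.865000)
after step 4 (δ=0.34, a=4.0): (-20.869400, 0.774331, -2.128875, 13.465000)
after step 5 (δ=-0.14, a=-1.5): (-21.938974, -0.938971, -2.234292, 13.240000)
after step 6 (δ=-0.49, a=1.1): (-23.162102, -2.503629, -2.626629, 13.405000)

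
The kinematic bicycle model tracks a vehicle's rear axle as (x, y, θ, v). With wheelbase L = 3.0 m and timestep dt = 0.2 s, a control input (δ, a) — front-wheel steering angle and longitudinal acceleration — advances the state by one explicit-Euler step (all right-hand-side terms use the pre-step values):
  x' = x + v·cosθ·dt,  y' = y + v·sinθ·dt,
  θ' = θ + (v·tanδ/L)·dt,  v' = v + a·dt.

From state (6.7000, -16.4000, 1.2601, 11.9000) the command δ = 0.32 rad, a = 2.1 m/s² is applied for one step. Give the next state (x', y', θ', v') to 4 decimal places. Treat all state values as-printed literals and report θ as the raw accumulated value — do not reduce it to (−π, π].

x' = 6.7000 + 11.9000·cos(1.2601)·0.2 = 7.4276
y' = -16.4000 + 11.9000·sin(1.2601)·0.2 = -14.1340
θ' = 1.2601 + (11.9000/3.0)·tan(0.32)·0.2 = 1.5230
v' = 11.9000 + 2.1000·0.2 = 12.3200

(7.4276, -14.1340, 1.5230, 12.3200)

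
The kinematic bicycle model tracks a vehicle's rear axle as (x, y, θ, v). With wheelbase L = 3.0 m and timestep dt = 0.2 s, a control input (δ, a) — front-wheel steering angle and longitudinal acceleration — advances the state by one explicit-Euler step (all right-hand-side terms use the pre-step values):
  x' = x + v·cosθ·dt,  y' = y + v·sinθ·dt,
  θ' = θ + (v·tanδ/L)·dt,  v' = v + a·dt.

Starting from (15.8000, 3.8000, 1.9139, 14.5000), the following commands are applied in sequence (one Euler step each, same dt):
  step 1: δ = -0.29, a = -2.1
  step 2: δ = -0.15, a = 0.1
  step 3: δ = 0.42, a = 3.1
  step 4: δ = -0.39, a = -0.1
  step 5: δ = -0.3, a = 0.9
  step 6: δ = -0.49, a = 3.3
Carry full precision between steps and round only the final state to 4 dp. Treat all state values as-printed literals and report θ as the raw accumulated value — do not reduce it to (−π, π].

after step 1 (δ=-0.29, a=-2.1): (14.824407, 6.530974, 1.625434, 14.080000)
after step 2 (δ=-0.15, a=0.1): (14.670623, 9.342771, 1.483569, 14.100000)
after step 3 (δ=0.42, a=3.1): (14.916293, 12.152050, 1.903347, 14.720000)
after step 4 (δ=-0.39, a=-0.1): (13.955209, 14.934756, 1.499965, 14.700000)
after step 5 (δ=-0.3, a=0.9): (14.163279, 17.867384, 1.196815, 14.880000)
after step 6 (δ=-0.49, a=3.3): (15.250484, 20.637685, 0.667694, 15.540000)

(15.2505, 20.6377, 0.6677, 15.5400)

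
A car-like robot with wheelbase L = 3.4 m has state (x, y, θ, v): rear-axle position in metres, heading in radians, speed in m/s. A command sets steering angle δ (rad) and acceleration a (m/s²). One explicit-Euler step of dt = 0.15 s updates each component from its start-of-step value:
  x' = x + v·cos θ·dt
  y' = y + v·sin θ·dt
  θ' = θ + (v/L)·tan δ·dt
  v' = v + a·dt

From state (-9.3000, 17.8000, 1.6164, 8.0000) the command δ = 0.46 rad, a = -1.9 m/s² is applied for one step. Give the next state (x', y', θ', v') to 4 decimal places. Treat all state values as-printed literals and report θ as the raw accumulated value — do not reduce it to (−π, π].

(-9.3547, 18.9988, 1.7913, 7.7150)

x' = -9.3000 + 8.0000·cos(1.6164)·0.15 = -9.3547
y' = 17.8000 + 8.0000·sin(1.6164)·0.15 = 18.9988
θ' = 1.6164 + (8.0000/3.4)·tan(0.46)·0.15 = 1.7913
v' = 8.0000 − 1.9000·0.15 = 7.7150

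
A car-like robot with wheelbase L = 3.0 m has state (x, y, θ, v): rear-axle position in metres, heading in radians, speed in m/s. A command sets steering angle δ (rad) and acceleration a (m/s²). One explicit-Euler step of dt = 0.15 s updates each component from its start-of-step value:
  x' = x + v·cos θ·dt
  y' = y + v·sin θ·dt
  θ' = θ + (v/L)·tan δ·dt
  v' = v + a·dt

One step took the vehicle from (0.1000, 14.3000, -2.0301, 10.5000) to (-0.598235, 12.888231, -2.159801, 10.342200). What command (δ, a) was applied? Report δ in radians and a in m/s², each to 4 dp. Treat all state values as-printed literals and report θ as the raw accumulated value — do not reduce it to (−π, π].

a = (v'−v)/dt = (-0.157800)/0.15 = -1.0520
Δθ = θ'−θ = -0.129701;  (v·dt/L) = 10.5000·0.15/3.0 = 0.525000
tan δ = Δθ·L/(v·dt) = -0.247050  →  δ = -0.2422

δ = -0.2422, a = -1.0520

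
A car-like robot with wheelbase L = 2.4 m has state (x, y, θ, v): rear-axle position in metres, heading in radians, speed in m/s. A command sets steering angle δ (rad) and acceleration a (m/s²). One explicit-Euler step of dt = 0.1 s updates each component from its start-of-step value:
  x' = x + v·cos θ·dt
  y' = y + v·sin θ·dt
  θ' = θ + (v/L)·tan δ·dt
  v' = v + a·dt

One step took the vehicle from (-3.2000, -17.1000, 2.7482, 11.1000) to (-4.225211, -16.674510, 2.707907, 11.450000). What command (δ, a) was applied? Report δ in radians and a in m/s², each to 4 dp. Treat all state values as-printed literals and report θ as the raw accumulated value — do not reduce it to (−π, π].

δ = -0.0869, a = 3.5000

a = (v'−v)/dt = (0.350000)/0.1 = 3.5000
Δθ = θ'−θ = -0.040293;  (v·dt/L) = 11.1000·0.1/2.4 = 0.462500
tan δ = Δθ·L/(v·dt) = -0.087120  →  δ = -0.0869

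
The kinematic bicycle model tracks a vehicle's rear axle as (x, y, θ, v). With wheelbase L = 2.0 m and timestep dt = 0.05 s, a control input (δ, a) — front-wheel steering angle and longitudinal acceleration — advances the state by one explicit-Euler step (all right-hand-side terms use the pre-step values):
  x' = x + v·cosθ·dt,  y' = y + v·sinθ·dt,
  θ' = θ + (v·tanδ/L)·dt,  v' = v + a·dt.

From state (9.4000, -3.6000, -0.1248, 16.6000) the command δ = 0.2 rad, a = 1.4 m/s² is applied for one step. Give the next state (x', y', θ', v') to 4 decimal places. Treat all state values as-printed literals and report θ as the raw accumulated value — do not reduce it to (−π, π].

(10.2235, -3.7033, -0.0407, 16.6700)

x' = 9.4000 + 16.6000·cos(-0.1248)·0.05 = 10.2235
y' = -3.6000 + 16.6000·sin(-0.1248)·0.05 = -3.7033
θ' = -0.1248 + (16.6000/2.0)·tan(0.2)·0.05 = -0.0407
v' = 16.6000 + 1.4000·0.05 = 16.6700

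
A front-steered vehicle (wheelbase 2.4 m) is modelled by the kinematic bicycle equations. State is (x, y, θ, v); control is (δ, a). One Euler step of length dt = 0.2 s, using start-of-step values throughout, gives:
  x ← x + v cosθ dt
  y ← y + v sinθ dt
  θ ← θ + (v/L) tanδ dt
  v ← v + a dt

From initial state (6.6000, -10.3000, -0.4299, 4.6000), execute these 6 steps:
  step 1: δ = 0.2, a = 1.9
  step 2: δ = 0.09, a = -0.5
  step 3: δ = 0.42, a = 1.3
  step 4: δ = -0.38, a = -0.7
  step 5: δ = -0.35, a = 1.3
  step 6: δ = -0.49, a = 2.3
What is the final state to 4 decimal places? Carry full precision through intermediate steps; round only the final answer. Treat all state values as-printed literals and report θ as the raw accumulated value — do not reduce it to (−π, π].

(12.2166, -12.2287, -0.6901, 5.7200)

after step 1 (δ=0.2, a=1.9): (7.436287, -10.683438, -0.352194, 4.980000)
after step 2 (δ=0.09, a=-0.5): (8.371150, -11.027016, -0.314743, 4.880000)
after step 3 (δ=0.42, a=1.3): (9.299205, -11.329159, -0.133137, 5.140000)
after step 4 (δ=-0.38, a=-0.7): (10.318108, -11.465620, -0.304219, 5.000000)
after step 5 (δ=-0.35, a=1.3): (11.272189, -11.765168, -0.456314, 5.260000)
after step 6 (δ=-0.49, a=2.3): (12.216551, -12.228724, -0.690116, 5.720000)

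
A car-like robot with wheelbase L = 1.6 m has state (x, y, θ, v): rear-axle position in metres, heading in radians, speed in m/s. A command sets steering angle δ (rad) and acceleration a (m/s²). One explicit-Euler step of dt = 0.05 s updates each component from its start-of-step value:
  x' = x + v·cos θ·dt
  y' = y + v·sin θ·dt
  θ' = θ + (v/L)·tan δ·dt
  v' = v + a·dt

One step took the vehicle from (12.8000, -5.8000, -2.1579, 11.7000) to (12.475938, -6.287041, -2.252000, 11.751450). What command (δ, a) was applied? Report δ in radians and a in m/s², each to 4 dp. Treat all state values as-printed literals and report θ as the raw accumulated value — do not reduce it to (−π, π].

δ = -0.2519, a = 1.0290

a = (v'−v)/dt = (0.051450)/0.05 = 1.0290
Δθ = θ'−θ = -0.094100;  (v·dt/L) = 11.7000·0.05/1.6 = 0.365625
tan δ = Δθ·L/(v·dt) = -0.257368  →  δ = -0.2519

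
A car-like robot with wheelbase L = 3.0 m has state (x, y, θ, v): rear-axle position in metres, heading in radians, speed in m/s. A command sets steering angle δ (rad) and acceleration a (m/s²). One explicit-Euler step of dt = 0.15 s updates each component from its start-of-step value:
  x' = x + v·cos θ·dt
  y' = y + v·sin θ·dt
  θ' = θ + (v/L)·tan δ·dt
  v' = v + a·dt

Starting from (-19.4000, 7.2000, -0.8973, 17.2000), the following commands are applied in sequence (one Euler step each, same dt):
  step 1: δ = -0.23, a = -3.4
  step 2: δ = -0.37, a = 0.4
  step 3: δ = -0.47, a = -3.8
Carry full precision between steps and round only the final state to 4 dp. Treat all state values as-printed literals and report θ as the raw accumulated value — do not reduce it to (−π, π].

(-16.2806, 0.4689, -1.8478, 16.1800)

after step 1 (δ=-0.23, a=-3.4): (-17.790795, 5.183354, -1.098663, 16.690000)
after step 2 (δ=-0.37, a=0.4): (-16.652236, 2.953736, -1.422335, 16.750000)
after step 3 (δ=-0.47, a=-3.8): (-16.280596, 0.468874, -1.847757, 16.180000)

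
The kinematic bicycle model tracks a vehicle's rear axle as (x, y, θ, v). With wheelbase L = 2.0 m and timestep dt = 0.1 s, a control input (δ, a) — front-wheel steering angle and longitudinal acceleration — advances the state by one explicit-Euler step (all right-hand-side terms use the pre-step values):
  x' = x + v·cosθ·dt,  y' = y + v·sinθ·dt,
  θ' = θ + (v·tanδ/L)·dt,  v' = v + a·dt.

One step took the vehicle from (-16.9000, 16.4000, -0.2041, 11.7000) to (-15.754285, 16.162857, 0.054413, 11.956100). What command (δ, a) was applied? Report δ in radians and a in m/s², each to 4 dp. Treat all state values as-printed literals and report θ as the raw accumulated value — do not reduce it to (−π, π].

δ = 0.4161, a = 2.5610

a = (v'−v)/dt = (0.256100)/0.1 = 2.5610
Δθ = θ'−θ = 0.258513;  (v·dt/L) = 11.7000·0.1/2.0 = 0.585000
tan δ = Δθ·L/(v·dt) = 0.441903  →  δ = 0.4161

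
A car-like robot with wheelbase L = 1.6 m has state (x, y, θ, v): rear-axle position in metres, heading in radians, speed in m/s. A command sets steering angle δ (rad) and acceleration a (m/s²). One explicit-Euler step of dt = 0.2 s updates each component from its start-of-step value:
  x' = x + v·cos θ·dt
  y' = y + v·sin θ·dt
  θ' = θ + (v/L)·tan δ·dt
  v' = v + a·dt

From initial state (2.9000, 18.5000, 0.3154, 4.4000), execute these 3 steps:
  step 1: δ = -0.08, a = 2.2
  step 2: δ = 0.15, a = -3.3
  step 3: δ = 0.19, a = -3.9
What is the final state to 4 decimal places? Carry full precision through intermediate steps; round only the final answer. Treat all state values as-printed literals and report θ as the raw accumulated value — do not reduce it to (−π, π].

after step 1 (δ=-0.08, a=2.2): (3.736592, 18.772973, 0.271306, 4.840000)
after step 2 (δ=0.15, a=-3.3): (4.669184, 19.032387, 0.362743, 4.180000)
after step 3 (δ=0.19, a=-3.9): (5.450783, 19.329033, 0.463230, 3.400000)

(5.4508, 19.3290, 0.4632, 3.4000)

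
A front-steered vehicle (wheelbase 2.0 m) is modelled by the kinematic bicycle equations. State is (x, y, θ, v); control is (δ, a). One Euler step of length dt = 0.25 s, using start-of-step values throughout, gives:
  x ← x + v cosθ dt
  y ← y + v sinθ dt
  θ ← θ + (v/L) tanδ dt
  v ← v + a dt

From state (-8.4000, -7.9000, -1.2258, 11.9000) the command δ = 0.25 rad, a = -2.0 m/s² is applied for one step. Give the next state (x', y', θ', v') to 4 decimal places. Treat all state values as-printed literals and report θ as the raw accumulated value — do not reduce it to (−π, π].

x' = -8.4000 + 11.9000·cos(-1.2258)·0.25 = -7.3939
y' = -7.9000 + 11.9000·sin(-1.2258)·0.25 = -10.6997
θ' = -1.2258 + (11.9000/2.0)·tan(0.25)·0.25 = -0.8460
v' = 11.9000 − 2.0000·0.25 = 11.4000

(-7.3939, -10.6997, -0.8460, 11.4000)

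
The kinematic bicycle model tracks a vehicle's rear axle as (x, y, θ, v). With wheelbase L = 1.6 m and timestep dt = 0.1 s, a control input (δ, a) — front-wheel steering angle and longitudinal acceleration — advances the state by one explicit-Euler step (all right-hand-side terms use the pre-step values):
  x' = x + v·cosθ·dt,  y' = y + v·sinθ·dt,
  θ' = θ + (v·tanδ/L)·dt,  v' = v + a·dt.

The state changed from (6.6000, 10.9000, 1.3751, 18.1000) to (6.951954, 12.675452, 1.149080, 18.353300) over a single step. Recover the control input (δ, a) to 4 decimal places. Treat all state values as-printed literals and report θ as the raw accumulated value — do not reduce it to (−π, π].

a = (v'−v)/dt = (0.253300)/0.1 = 2.5330
Δθ = θ'−θ = -0.226020;  (v·dt/L) = 18.1000·0.1/1.6 = 1.131250
tan δ = Δθ·L/(v·dt) = -0.199797  →  δ = -0.1972

δ = -0.1972, a = 2.5330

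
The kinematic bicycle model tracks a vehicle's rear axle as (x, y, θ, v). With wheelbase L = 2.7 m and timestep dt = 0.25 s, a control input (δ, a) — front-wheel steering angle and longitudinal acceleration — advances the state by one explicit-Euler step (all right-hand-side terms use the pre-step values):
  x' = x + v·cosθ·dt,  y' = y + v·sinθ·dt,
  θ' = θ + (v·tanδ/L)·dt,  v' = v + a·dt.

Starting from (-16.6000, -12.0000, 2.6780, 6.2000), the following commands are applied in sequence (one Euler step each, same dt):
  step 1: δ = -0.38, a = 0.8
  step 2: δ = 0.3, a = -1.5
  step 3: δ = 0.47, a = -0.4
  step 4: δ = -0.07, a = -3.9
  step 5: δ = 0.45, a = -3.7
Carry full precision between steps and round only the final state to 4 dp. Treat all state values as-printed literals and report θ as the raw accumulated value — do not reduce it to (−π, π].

after step 1 (δ=-0.38, a=0.8): (-17.986400, -11.306895, 2.448708, 6.400000)
after step 2 (δ=0.3, a=-1.5): (-19.217450, -10.284880, 2.632018, 6.025000)
after step 3 (δ=0.47, a=-0.4): (-20.532334, -9.550122, 2.915397, 5.925000)
after step 4 (δ=-0.07, a=-3.9): (-21.975852, -9.217919, 2.876931, 4.950000)
after step 5 (δ=0.45, a=-3.7): (-23.170264, -8.894211, 3.098332, 4.025000)

(-23.1703, -8.8942, 3.0983, 4.0250)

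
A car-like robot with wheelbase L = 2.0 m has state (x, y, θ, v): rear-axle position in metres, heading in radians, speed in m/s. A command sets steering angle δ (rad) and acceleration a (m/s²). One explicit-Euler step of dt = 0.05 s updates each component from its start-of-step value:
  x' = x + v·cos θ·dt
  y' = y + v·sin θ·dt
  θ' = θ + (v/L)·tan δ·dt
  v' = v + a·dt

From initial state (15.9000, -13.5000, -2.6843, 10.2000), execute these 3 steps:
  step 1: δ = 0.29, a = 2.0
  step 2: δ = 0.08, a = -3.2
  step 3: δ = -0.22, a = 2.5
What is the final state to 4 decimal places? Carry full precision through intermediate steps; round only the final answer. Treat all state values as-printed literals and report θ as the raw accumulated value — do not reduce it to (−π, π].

(14.5678, -14.2538, -2.6442, 10.2650)

after step 1 (δ=0.29, a=2.0): (15.442402, -13.725175, -2.608205, 10.300000)
after step 2 (δ=0.08, a=-3.2): (14.998941, -13.987029, -2.587561, 10.140000)
after step 3 (δ=-0.22, a=2.5): (14.567783, -14.253772, -2.644248, 10.265000)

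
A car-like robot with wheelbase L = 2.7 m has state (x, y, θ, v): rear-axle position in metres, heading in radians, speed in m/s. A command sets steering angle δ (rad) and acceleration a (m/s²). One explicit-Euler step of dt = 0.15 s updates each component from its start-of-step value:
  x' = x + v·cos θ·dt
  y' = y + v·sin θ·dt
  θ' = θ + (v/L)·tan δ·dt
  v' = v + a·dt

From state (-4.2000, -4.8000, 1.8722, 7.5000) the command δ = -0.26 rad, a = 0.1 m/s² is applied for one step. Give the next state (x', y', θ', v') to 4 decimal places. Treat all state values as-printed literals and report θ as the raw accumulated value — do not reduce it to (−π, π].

(-4.5340, -3.7257, 1.7614, 7.5150)

x' = -4.2000 + 7.5000·cos(1.8722)·0.15 = -4.5340
y' = -4.8000 + 7.5000·sin(1.8722)·0.15 = -3.7257
θ' = 1.8722 + (7.5000/2.7)·tan(-0.26)·0.15 = 1.7614
v' = 7.5000 + 0.1000·0.15 = 7.5150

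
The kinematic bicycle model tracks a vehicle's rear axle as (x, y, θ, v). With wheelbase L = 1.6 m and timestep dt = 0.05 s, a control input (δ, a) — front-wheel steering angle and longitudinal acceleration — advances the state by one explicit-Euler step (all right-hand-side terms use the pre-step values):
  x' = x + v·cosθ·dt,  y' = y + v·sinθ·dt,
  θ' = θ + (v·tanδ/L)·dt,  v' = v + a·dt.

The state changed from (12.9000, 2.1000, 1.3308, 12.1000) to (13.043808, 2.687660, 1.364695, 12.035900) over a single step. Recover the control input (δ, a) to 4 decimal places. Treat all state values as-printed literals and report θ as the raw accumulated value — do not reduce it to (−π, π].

a = (v'−v)/dt = (-0.064100)/0.05 = -1.2820
Δθ = θ'−θ = 0.033895;  (v·dt/L) = 12.1000·0.05/1.6 = 0.378125
tan δ = Δθ·L/(v·dt) = 0.089640  →  δ = 0.0894

δ = 0.0894, a = -1.2820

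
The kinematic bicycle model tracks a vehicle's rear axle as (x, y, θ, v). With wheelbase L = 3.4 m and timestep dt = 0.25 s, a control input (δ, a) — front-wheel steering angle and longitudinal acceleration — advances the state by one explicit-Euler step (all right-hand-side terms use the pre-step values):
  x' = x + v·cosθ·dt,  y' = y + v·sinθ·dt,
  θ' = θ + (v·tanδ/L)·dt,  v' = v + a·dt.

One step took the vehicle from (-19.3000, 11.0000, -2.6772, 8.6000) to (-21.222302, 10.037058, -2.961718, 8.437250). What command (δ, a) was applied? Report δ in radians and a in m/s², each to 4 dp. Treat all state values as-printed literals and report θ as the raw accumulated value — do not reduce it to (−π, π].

a = (v'−v)/dt = (-0.162750)/0.25 = -0.6510
Δθ = θ'−θ = -0.284518;  (v·dt/L) = 8.6000·0.25/3.4 = 0.632353
tan δ = Δθ·L/(v·dt) = -0.449935  →  δ = -0.4228

δ = -0.4228, a = -0.6510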